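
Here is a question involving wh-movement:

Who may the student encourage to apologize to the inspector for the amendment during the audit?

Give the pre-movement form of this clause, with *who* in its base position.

The student may encourage who to apologize to the inspector for the amendment during the audit.

The filler 'who' is interpreted as the direct object of 'encourage'. Wh-movement fronts it, leaving a gap right after 'encourage':
Who may the student encourage ___ to apologize to the inspector for the amendment during the audit?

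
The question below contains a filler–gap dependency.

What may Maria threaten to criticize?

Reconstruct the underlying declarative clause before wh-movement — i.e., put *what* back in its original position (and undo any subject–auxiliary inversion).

'what' is the direct object of 'criticize'. Fronting leaves a gap immediately after 'criticize':
What may Maria threaten to criticize ___?

Maria may threaten to criticize what.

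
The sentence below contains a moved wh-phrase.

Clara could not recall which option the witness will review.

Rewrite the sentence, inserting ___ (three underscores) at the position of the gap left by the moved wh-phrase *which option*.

Pre-movement form: The witness will review which option.
The filler 'which option' is interpreted as the direct object of 'review'. The gap is right after 'review'.

Clara could not recall which option the witness will review ___.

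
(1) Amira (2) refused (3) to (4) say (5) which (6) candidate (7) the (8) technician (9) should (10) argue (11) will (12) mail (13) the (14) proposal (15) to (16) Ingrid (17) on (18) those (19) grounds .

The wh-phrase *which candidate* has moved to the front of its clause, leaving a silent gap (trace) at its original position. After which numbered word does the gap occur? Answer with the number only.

10

Pre-movement form: The technician should argue which candidate will mail the proposal to Ingrid on those grounds.
'which candidate' functions as the subject of the clause embedded under 'argue'. It moves to the left edge, and the trace sits right after 'argue':
Amira refused to say which candidate the technician should argue ___ will mail the proposal to Ingrid on those grounds.
'argue' is word 10.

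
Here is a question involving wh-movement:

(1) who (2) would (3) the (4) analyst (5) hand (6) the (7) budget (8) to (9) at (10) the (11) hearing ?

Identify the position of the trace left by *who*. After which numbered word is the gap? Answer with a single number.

8

In situ: The analyst would hand the budget to who at the hearing.
'who' functions as the object of the preposition 'to' (recipient of 'hand'). It moves to the left edge, and the trace sits right after 'to':
Who would the analyst hand the budget to ___ at the hearing?
'to' is word 8.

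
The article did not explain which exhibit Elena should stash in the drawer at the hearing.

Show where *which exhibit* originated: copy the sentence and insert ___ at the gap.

Underlying clause: Elena should stash which exhibit in the drawer at the hearing.
'which exhibit' is the direct object of 'stash'. The gap is right after 'stash'.

The article did not explain which exhibit Elena should stash ___ in the drawer at the hearing.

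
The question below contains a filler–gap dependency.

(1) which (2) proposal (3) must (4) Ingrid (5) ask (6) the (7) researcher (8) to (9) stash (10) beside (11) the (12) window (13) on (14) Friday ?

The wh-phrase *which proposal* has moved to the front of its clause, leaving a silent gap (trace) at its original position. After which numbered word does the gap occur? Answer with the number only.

In situ: Ingrid must ask the researcher to stash which proposal beside the window on Friday.
'which proposal' is the direct object of 'stash'. Fronting leaves a gap immediately after 'stash':
Which proposal must Ingrid ask the researcher to stash ___ beside the window on Friday?
'stash' is word 9.

9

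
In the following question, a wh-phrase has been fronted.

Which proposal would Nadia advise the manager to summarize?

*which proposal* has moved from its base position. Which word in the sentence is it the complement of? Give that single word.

summarize

Before movement: Nadia would advise the manager to summarize which proposal.
'which proposal' is the direct object of 'summarize'. It moves to the left edge, and the trace sits right after 'summarize':
Which proposal would Nadia advise the manager to summarize ___?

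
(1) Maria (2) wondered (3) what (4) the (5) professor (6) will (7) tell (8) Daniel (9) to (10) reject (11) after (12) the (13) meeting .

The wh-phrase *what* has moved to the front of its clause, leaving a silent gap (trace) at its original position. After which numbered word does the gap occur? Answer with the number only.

Pre-movement form: The professor will tell Daniel to reject what after the meeting.
'what' functions as the direct object of 'reject'. It moves to the left edge, and the trace sits right after 'reject':
Maria wondered what the professor will tell Daniel to reject ___ after the meeting.
'reject' is word 10.

10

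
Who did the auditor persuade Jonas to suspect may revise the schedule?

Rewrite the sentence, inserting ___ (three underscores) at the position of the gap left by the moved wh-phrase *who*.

In situ: The auditor did persuade Jonas to suspect who may revise the schedule.
'who' is the subject of the clause embedded under 'suspect'. The gap is right after 'suspect'.

Who did the auditor persuade Jonas to suspect ___ may revise the schedule?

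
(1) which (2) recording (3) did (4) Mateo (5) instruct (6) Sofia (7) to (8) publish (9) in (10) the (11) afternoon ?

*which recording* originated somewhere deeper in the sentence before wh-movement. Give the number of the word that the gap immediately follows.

In situ: Mateo did instruct Sofia to publish which recording in the afternoon.
'which recording' functions as the direct object of 'publish'. Fronting leaves a gap immediately after 'publish':
Which recording did Mateo instruct Sofia to publish ___ in the afternoon?
'publish' is word 8.

8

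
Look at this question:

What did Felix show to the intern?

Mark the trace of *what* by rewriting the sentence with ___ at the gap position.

Pre-movement form: Felix did show what to the intern.
'what' is the direct object of 'show'. The gap is right after 'show'.

What did Felix show ___ to the intern?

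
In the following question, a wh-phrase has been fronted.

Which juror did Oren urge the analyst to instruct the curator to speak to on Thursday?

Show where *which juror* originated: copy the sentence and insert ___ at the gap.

Which juror did Oren urge the analyst to instruct the curator to speak to ___ on Thursday?

Before movement: Oren did urge the analyst to instruct the curator to speak to which juror on Thursday.
The filler 'which juror' is interpreted as the object of the preposition 'to'. The gap is right after 'to'.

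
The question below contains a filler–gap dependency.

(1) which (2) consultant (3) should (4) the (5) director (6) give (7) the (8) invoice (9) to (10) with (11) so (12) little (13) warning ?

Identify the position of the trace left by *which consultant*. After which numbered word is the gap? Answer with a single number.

9

Underlying clause: The director should give the invoice to which consultant with so little warning.
The filler 'which consultant' is interpreted as the object of the preposition 'to' (recipient of 'give'). Fronting leaves a gap immediately after 'to':
Which consultant should the director give the invoice to ___ with so little warning?
'to' is word 9.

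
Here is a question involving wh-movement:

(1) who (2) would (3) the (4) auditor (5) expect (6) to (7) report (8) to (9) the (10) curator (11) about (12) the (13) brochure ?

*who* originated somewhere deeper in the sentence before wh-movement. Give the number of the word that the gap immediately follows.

In situ: The auditor would expect who to report to the curator about the brochure.
'who' is the direct object of 'expect'. Wh-movement fronts it, leaving a gap right after 'expect':
Who would the auditor expect ___ to report to the curator about the brochure?
'expect' is word 5.

5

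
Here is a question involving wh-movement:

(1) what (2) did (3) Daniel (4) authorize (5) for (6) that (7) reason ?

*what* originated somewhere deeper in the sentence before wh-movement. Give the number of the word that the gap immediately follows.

Before movement: Daniel did authorize what for that reason.
'what' functions as the direct object of 'authorize'. Wh-movement fronts it, leaving a gap right after 'authorize':
What did Daniel authorize ___ for that reason?
'authorize' is word 4.

4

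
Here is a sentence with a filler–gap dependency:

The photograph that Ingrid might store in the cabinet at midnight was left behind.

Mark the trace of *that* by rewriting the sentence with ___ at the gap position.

'that' functions as the direct object of 'store'. The gap is right after 'store'.

The photograph that Ingrid might store ___ in the cabinet at midnight was left behind.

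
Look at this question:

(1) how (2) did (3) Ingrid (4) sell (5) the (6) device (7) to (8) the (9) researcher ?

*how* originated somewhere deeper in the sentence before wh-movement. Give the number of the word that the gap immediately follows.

Pre-movement form: Ingrid did sell the device to the researcher how.
'how' is the manner adjunct. It moves to the left edge, and the trace sits right after 'researcher':
How did Ingrid sell the device to the researcher ___?
'researcher' is word 9.

9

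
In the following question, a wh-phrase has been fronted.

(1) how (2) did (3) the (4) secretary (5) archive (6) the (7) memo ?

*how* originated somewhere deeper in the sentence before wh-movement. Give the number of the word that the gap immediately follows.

7

In situ: The secretary did archive the memo how.
'how' functions as the manner adjunct. It moves to the left edge, and the trace sits right after 'memo':
How did the secretary archive the memo ___?
'memo' is word 7.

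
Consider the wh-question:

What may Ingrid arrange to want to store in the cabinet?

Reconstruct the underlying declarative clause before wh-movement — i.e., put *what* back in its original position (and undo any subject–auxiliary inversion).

'what' is the direct object of 'store'. Fronting leaves a gap immediately after 'store':
What may Ingrid arrange to want to store ___ in the cabinet?

Ingrid may arrange to want to store what in the cabinet.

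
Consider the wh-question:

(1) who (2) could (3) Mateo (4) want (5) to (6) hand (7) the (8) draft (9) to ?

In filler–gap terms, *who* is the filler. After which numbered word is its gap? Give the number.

9

In situ: Mateo could want to hand the draft to who.
'who' functions as the object of the preposition 'to' (recipient of 'hand'). It moves to the left edge, and the trace sits right after 'to':
Who could Mateo want to hand the draft to ___?
'to' is word 9.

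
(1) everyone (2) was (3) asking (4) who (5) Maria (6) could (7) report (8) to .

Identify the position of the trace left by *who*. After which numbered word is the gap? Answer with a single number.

In situ: Maria could report to who.
The filler 'who' is interpreted as the object of the preposition 'to'. It moves to the left edge, and the trace sits right after 'to':
Everyone was asking who Maria could report to ___.
'to' is word 8.

8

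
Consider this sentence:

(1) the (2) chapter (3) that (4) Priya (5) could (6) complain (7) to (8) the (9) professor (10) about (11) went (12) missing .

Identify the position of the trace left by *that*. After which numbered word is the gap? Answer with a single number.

10

The filler 'that' is interpreted as the object of the preposition 'about'. It moves to the left edge, and the trace sits right after 'about':
The chapter that Priya could complain to the professor about ___ went missing.
'about' is word 10.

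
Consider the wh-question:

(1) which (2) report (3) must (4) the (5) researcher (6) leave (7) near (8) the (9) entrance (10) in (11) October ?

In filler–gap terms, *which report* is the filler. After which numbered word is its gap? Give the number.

Before movement: The researcher must leave which report near the entrance in October.
'which report' functions as the direct object of 'leave'. It moves to the left edge, and the trace sits right after 'leave':
Which report must the researcher leave ___ near the entrance in October?
'leave' is word 6.

6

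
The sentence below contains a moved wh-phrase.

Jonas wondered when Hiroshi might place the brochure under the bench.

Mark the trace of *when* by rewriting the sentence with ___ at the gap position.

Underlying clause: Hiroshi might place the brochure under the bench when.
The filler 'when' is interpreted as the temporal adjunct. The gap is right after 'bench'.

Jonas wondered when Hiroshi might place the brochure under the bench ___.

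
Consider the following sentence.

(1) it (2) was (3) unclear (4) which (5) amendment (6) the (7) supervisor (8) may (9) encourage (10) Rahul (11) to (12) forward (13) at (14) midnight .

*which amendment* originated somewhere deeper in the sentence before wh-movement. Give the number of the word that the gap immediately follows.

12

Pre-movement form: The supervisor may encourage Rahul to forward which amendment at midnight.
The filler 'which amendment' is interpreted as the direct object of 'forward'. Fronting leaves a gap immediately after 'forward':
It was unclear which amendment the supervisor may encourage Rahul to forward ___ at midnight.
'forward' is word 12.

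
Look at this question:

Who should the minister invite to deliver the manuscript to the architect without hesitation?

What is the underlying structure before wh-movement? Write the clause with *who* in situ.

The minister should invite who to deliver the manuscript to the architect without hesitation.

The filler 'who' is interpreted as the direct object of 'invite'. It moves to the left edge, and the trace sits right after 'invite':
Who should the minister invite ___ to deliver the manuscript to the architect without hesitation?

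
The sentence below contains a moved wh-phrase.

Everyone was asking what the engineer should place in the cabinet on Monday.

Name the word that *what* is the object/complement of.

Pre-movement form: The engineer should place what in the cabinet on Monday.
The filler 'what' is interpreted as the direct object of 'place'. Wh-movement fronts it, leaving a gap right after 'place':
Everyone was asking what the engineer should place ___ in the cabinet on Monday.

place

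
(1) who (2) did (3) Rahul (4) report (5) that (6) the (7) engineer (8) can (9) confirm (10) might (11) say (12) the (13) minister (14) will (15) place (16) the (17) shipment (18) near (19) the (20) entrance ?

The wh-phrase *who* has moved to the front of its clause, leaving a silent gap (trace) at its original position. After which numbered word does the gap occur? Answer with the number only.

9

Pre-movement form: Rahul did report that the engineer can confirm who might say the minister will place the shipment near the entrance.
'who' functions as the subject of the clause embedded under 'confirm'. Wh-movement fronts it, leaving a gap right after 'confirm':
Who did Rahul report that the engineer can confirm ___ might say the minister will place the shipment near the entrance?
'confirm' is word 9.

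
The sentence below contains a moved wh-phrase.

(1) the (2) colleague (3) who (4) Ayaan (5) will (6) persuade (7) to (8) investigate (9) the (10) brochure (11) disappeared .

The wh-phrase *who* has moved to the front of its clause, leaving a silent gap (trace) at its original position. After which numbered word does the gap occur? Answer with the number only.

6

The filler 'who' is interpreted as the direct object of 'persuade'. Wh-movement fronts it, leaving a gap right after 'persuade':
The colleague who Ayaan will persuade ___ to investigate the brochure disappeared.
'persuade' is word 6.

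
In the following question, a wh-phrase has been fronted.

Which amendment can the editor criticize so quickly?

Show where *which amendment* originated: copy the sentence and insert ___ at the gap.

Which amendment can the editor criticize ___ so quickly?

In situ: The editor can criticize which amendment so quickly.
'which amendment' functions as the direct object of 'criticize'. The gap is right after 'criticize'.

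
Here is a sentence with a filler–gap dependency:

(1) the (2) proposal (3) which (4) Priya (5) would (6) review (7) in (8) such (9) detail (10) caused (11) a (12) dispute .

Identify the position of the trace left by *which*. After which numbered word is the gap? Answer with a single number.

6

The filler 'which' is interpreted as the direct object of 'review'. It moves to the left edge, and the trace sits right after 'review':
The proposal which Priya would review ___ in such detail caused a dispute.
'review' is word 6.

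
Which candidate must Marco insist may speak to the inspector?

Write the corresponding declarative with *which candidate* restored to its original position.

'which candidate' functions as the subject of the clause embedded under 'insist'. Fronting leaves a gap immediately after 'insist':
Which candidate must Marco insist ___ may speak to the inspector?

Marco must insist which candidate may speak to the inspector.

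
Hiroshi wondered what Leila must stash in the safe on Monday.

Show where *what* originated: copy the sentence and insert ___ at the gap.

Hiroshi wondered what Leila must stash ___ in the safe on Monday.

In situ: Leila must stash what in the safe on Monday.
The filler 'what' is interpreted as the direct object of 'stash'. The gap is right after 'stash'.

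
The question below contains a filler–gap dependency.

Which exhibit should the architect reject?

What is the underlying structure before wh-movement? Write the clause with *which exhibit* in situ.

'which exhibit' functions as the direct object of 'reject'. Wh-movement fronts it, leaving a gap right after 'reject':
Which exhibit should the architect reject ___?

The architect should reject which exhibit.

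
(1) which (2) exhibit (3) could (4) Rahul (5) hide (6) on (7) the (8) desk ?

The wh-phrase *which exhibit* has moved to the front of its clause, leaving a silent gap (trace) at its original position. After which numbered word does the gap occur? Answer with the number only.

5

In situ: Rahul could hide which exhibit on the desk.
The filler 'which exhibit' is interpreted as the direct object of 'hide'. Fronting leaves a gap immediately after 'hide':
Which exhibit could Rahul hide ___ on the desk?
'hide' is word 5.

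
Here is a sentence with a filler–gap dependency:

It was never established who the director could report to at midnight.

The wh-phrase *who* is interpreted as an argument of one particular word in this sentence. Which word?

to

Before movement: The director could report to who at midnight.
'who' functions as the object of the preposition 'to'. Wh-movement fronts it, leaving a gap right after 'to':
It was never established who the director could report to ___ at midnight.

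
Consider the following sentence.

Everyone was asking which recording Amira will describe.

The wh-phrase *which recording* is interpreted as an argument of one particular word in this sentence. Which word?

In situ: Amira will describe which recording.
'which recording' is the direct object of 'describe'. Wh-movement fronts it, leaving a gap right after 'describe':
Everyone was asking which recording Amira will describe ___.

describe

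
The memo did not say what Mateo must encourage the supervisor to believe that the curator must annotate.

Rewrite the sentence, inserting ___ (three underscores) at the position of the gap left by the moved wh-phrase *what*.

The memo did not say what Mateo must encourage the supervisor to believe that the curator must annotate ___.

In situ: Mateo must encourage the supervisor to believe that the curator must annotate what.
'what' is the direct object of 'annotate'. The gap is right after 'annotate'.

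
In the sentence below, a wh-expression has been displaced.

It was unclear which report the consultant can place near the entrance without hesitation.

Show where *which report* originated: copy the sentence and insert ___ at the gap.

It was unclear which report the consultant can place ___ near the entrance without hesitation.

Pre-movement form: The consultant can place which report near the entrance without hesitation.
'which report' functions as the direct object of 'place'. The gap is right after 'place'.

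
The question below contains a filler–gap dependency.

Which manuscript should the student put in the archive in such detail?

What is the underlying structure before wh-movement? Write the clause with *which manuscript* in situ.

The student should put which manuscript in the archive in such detail.

'which manuscript' is the direct object of 'put'. Fronting leaves a gap immediately after 'put':
Which manuscript should the student put ___ in the archive in such detail?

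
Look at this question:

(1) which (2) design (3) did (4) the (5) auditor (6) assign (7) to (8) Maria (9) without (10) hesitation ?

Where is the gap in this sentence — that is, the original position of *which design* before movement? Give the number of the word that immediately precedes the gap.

6

Before movement: The auditor did assign which design to Maria without hesitation.
'which design' functions as the direct object of 'assign'. It moves to the left edge, and the trace sits right after 'assign':
Which design did the auditor assign ___ to Maria without hesitation?
'assign' is word 6.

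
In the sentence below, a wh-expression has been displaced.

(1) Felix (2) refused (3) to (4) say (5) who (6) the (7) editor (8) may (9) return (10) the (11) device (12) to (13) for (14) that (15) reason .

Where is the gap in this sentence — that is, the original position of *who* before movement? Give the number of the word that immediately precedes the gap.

Underlying clause: The editor may return the device to who for that reason.
'who' functions as the object of the preposition 'to' (recipient of 'return'). Fronting leaves a gap immediately after 'to':
Felix refused to say who the editor may return the device to ___ for that reason.
'to' is word 12.

12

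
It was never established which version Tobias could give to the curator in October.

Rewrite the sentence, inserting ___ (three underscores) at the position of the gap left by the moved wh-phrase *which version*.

Pre-movement form: Tobias could give which version to the curator in October.
'which version' is the direct object of 'give'. The gap is right after 'give'.

It was never established which version Tobias could give ___ to the curator in October.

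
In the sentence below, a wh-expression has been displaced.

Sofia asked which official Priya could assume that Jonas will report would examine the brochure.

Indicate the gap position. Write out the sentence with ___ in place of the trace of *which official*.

Pre-movement form: Priya could assume that Jonas will report which official would examine the brochure.
The filler 'which official' is interpreted as the subject of the clause embedded under 'report'. The gap is right after 'report'.

Sofia asked which official Priya could assume that Jonas will report ___ would examine the brochure.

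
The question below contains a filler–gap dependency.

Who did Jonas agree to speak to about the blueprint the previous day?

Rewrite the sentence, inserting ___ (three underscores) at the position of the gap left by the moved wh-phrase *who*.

Who did Jonas agree to speak to ___ about the blueprint the previous day?

Before movement: Jonas did agree to speak to who about the blueprint the previous day.
The filler 'who' is interpreted as the object of the preposition 'to'. The gap is right after 'to'.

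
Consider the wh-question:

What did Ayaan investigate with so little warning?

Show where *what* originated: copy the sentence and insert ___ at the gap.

In situ: Ayaan did investigate what with so little warning.
The filler 'what' is interpreted as the direct object of 'investigate'. The gap is right after 'investigate'.

What did Ayaan investigate ___ with so little warning?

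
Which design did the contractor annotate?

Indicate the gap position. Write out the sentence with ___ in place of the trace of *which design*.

In situ: The contractor did annotate which design.
'which design' is the direct object of 'annotate'. The gap is right after 'annotate'.

Which design did the contractor annotate ___?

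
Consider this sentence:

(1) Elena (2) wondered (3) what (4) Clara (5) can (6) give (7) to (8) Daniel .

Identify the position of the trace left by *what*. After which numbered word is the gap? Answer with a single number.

6

In situ: Clara can give what to Daniel.
The filler 'what' is interpreted as the direct object of 'give'. It moves to the left edge, and the trace sits right after 'give':
Elena wondered what Clara can give ___ to Daniel.
'give' is word 6.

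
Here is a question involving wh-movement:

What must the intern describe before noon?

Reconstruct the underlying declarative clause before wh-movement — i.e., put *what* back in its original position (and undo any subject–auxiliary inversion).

The intern must describe what before noon.

The filler 'what' is interpreted as the direct object of 'describe'. Wh-movement fronts it, leaving a gap right after 'describe':
What must the intern describe ___ before noon?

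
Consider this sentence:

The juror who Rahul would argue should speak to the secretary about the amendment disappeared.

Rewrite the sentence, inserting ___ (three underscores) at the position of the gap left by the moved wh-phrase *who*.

The juror who Rahul would argue ___ should speak to the secretary about the amendment disappeared.

'who' functions as the subject of the clause embedded under 'argue'. The gap is right after 'argue'.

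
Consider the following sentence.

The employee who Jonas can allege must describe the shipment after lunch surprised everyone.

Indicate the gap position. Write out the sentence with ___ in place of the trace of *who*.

'who' is the subject of the clause embedded under 'allege'. The gap is right after 'allege'.

The employee who Jonas can allege ___ must describe the shipment after lunch surprised everyone.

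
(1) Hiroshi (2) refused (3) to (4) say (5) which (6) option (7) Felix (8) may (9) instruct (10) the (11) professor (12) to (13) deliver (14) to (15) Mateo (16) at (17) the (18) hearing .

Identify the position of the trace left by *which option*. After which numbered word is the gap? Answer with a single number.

13

Pre-movement form: Felix may instruct the professor to deliver which option to Mateo at the hearing.
'which option' is the direct object of 'deliver'. It moves to the left edge, and the trace sits right after 'deliver':
Hiroshi refused to say which option Felix may instruct the professor to deliver ___ to Mateo at the hearing.
'deliver' is word 13.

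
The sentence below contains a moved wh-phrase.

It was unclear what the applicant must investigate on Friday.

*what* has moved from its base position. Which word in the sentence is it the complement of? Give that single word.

In situ: The applicant must investigate what on Friday.
The filler 'what' is interpreted as the direct object of 'investigate'. Wh-movement fronts it, leaving a gap right after 'investigate':
It was unclear what the applicant must investigate ___ on Friday.

investigate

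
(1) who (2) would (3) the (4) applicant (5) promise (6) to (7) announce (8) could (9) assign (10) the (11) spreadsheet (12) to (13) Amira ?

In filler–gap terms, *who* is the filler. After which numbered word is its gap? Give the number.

In situ: The applicant would promise to announce who could assign the spreadsheet to Amira.
'who' is the subject of the clause embedded under 'announce'. It moves to the left edge, and the trace sits right after 'announce':
Who would the applicant promise to announce ___ could assign the spreadsheet to Amira?
'announce' is word 7.

7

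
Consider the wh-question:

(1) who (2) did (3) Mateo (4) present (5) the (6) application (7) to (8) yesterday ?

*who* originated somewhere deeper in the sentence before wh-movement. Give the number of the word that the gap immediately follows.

Underlying clause: Mateo did present the application to who yesterday.
'who' is the object of the preposition 'to' (recipient of 'present'). Fronting leaves a gap immediately after 'to':
Who did Mateo present the application to ___ yesterday?
'to' is word 7.

7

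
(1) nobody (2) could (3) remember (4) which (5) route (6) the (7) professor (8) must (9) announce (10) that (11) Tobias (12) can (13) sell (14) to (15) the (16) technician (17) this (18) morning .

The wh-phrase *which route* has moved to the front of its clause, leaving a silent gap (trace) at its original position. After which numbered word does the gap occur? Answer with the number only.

In situ: The professor must announce that Tobias can sell which route to the technician this morning.
'which route' is the direct object of 'sell'. Wh-movement fronts it, leaving a gap right after 'sell':
Nobody could remember which route the professor must announce that Tobias can sell ___ to the technician this morning.
'sell' is word 13.

13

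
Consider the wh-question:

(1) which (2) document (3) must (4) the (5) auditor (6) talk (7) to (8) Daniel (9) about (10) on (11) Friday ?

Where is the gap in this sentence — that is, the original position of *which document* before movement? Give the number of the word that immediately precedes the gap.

In situ: The auditor must talk to Daniel about which document on Friday.
The filler 'which document' is interpreted as the object of the preposition 'about'. Fronting leaves a gap immediately after 'about':
Which document must the auditor talk to Daniel about ___ on Friday?
'about' is word 9.

9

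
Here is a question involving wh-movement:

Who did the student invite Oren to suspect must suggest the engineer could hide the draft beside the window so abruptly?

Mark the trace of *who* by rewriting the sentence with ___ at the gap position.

Before movement: The student did invite Oren to suspect who must suggest the engineer could hide the draft beside the window so abruptly.
'who' functions as the subject of the clause embedded under 'suspect'. The gap is right after 'suspect'.

Who did the student invite Oren to suspect ___ must suggest the engineer could hide the draft beside the window so abruptly?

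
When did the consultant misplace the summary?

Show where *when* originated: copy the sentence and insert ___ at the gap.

Underlying clause: The consultant did misplace the summary when.
'when' is the temporal adjunct. The gap is right after 'summary'.

When did the consultant misplace the summary ___?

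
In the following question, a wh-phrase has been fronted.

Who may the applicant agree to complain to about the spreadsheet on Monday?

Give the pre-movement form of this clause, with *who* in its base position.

The applicant may agree to complain to who about the spreadsheet on Monday.

'who' functions as the object of the preposition 'to'. It moves to the left edge, and the trace sits right after 'to':
Who may the applicant agree to complain to ___ about the spreadsheet on Monday?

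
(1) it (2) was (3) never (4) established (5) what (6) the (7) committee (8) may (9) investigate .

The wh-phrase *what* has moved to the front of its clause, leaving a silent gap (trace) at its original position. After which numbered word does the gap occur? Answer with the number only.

In situ: The committee may investigate what.
'what' is the direct object of 'investigate'. Wh-movement fronts it, leaving a gap right after 'investigate':
It was never established what the committee may investigate ___.
'investigate' is word 9.

9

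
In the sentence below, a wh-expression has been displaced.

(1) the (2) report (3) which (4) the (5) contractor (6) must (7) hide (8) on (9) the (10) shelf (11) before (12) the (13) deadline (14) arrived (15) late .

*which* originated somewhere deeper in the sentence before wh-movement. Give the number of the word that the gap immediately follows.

7

The filler 'which' is interpreted as the direct object of 'hide'. It moves to the left edge, and the trace sits right after 'hide':
The report which the contractor must hide ___ on the shelf before the deadline arrived late.
'hide' is word 7.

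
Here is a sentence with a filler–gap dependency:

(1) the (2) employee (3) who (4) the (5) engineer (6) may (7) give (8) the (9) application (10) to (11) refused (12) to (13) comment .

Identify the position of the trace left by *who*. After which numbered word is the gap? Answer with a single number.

The filler 'who' is interpreted as the object of the preposition 'to' (recipient of 'give'). Wh-movement fronts it, leaving a gap right after 'to':
The employee who the engineer may give the application to ___ refused to comment.
'to' is word 10.

10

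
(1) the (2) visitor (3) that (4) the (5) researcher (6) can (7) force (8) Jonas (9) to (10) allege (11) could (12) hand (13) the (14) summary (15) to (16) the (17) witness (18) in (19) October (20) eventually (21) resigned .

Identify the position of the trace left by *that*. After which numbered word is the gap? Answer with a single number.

'that' functions as the subject of the clause embedded under 'allege'. Wh-movement fronts it, leaving a gap right after 'allege':
The visitor that the researcher can force Jonas to allege ___ could hand the summary to the witness in October eventually resigned.
'allege' is word 10.

10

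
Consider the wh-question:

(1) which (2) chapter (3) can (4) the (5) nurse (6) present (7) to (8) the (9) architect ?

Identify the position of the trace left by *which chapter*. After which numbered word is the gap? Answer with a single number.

Underlying clause: The nurse can present which chapter to the architect.
The filler 'which chapter' is interpreted as the direct object of 'present'. It moves to the left edge, and the trace sits right after 'present':
Which chapter can the nurse present ___ to the architect?
'present' is word 6.

6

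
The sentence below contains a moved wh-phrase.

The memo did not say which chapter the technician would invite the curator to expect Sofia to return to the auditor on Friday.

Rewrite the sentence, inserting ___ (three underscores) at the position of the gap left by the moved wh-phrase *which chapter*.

In situ: The technician would invite the curator to expect Sofia to return which chapter to the auditor on Friday.
'which chapter' is the direct object of 'return'. The gap is right after 'return'.

The memo did not say which chapter the technician would invite the curator to expect Sofia to return ___ to the auditor on Friday.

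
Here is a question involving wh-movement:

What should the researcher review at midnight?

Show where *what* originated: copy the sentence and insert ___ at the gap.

Underlying clause: The researcher should review what at midnight.
The filler 'what' is interpreted as the direct object of 'review'. The gap is right after 'review'.

What should the researcher review ___ at midnight?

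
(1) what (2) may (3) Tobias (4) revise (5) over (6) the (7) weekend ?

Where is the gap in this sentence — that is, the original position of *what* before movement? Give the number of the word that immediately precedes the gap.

4

Before movement: Tobias may revise what over the weekend.
The filler 'what' is interpreted as the direct object of 'revise'. Fronting leaves a gap immediately after 'revise':
What may Tobias revise ___ over the weekend?
'revise' is word 4.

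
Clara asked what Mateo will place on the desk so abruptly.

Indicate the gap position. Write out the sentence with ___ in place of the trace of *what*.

In situ: Mateo will place what on the desk so abruptly.
The filler 'what' is interpreted as the direct object of 'place'. The gap is right after 'place'.

Clara asked what Mateo will place ___ on the desk so abruptly.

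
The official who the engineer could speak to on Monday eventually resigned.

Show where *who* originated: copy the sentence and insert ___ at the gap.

'who' functions as the object of the preposition 'to'. The gap is right after 'to'.

The official who the engineer could speak to ___ on Monday eventually resigned.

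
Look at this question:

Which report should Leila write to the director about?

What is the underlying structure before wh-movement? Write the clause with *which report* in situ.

Leila should write to the director about which report.

'which report' functions as the object of the preposition 'about'. It moves to the left edge, and the trace sits right after 'about':
Which report should Leila write to the director about ___?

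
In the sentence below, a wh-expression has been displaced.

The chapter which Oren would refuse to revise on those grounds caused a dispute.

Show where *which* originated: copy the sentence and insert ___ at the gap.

'which' is the direct object of 'revise'. The gap is right after 'revise'.

The chapter which Oren would refuse to revise ___ on those grounds caused a dispute.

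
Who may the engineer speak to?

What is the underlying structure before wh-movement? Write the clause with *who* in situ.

The engineer may speak to who.

'who' is the object of the preposition 'to'. Wh-movement fronts it, leaving a gap right after 'to':
Who may the engineer speak to ___?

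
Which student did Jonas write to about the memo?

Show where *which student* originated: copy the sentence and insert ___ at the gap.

Which student did Jonas write to ___ about the memo?

Underlying clause: Jonas did write to which student about the memo.
The filler 'which student' is interpreted as the object of the preposition 'to'. The gap is right after 'to'.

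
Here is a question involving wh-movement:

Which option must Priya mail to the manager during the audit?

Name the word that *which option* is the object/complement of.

Before movement: Priya must mail which option to the manager during the audit.
The filler 'which option' is interpreted as the direct object of 'mail'. It moves to the left edge, and the trace sits right after 'mail':
Which option must Priya mail ___ to the manager during the audit?

mail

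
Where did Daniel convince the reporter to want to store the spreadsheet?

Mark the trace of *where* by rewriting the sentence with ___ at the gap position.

Pre-movement form: Daniel did convince the reporter to want to store the spreadsheet where.
'where' functions as the locative complement of 'store'. The gap is right after 'spreadsheet'.

Where did Daniel convince the reporter to want to store the spreadsheet ___?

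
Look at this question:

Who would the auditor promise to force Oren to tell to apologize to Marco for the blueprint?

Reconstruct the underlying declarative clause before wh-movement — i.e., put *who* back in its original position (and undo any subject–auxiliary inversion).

The filler 'who' is interpreted as the direct object of 'tell'. Fronting leaves a gap immediately after 'tell':
Who would the auditor promise to force Oren to tell ___ to apologize to Marco for the blueprint?

The auditor would promise to force Oren to tell who to apologize to Marco for the blueprint.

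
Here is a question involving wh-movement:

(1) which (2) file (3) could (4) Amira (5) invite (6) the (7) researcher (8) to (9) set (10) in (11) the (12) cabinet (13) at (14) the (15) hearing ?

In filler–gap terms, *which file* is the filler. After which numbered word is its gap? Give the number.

Pre-movement form: Amira could invite the researcher to set which file in the cabinet at the hearing.
'which file' is the direct object of 'set'. Wh-movement fronts it, leaving a gap right after 'set':
Which file could Amira invite the researcher to set ___ in the cabinet at the hearing?
'set' is word 9.

9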